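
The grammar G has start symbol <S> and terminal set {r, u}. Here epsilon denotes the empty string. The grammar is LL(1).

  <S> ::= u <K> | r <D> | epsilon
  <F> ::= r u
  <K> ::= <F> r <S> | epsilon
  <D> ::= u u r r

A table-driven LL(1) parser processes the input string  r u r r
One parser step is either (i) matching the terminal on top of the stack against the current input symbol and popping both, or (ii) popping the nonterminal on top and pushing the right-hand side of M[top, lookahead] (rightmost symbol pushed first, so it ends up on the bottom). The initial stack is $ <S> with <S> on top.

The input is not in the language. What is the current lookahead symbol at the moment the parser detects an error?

     Stack      Input      Action
  1  $ <S>      r u r r $  expand <S> ::= r <D>
  2  $ <D> r    r u r r $  match r
  3  $ <D>      u r r $    expand <D> ::= u u r r
  4  $ r r u u  u r r $    match u
  5  $ r r u    r r $      error: top is terminal u but lookahead is r

r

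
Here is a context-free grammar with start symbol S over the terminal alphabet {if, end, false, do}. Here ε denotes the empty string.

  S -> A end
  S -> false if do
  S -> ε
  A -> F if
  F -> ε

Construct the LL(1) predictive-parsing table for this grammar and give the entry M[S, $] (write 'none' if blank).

S -> ε

FIRST(F) = {ε}
FIRST(A) = {if}  (via F if)
FIRST(S) = {ε, false, if}  (via A end)
FOLLOW(S) includes $ since S is the start symbol.
FOLLOW(S): S appears on no right-hand side. Thus FOLLOW(S) = {$}.
For S -> A end: FIRST(A end) = {if}, so it goes in M[S, t] for t ∈ {if}.
For S -> false if do: FIRST(false if do) = {false}, so it goes in M[S, t] for t ∈ {false}.
For S -> ε: FIRST(ε) = {ε}, so it goes in M[S, t] for t ∈ {}; since ε ∈ FIRST, also for every t ∈ FOLLOW(S) = {$}.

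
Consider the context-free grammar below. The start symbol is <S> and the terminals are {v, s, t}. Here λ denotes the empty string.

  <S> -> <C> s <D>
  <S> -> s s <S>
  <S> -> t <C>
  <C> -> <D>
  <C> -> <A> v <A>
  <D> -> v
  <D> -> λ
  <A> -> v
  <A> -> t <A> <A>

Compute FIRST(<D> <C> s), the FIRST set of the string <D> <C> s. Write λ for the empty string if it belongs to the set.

{s, t, v}

FIRST(<D>) = {λ, v}
FIRST(<A>) = {t, v}
FIRST(<C>) = {λ, t, v}  (via <D>, <A> v <A>)
FIRST(<S>) = {s, t, v}  (via <C> s <D>)
FIRST(<D> <C> s): take FIRST of each symbol in turn, carrying on past any symbol whose FIRST contains λ; result {s, t, v}.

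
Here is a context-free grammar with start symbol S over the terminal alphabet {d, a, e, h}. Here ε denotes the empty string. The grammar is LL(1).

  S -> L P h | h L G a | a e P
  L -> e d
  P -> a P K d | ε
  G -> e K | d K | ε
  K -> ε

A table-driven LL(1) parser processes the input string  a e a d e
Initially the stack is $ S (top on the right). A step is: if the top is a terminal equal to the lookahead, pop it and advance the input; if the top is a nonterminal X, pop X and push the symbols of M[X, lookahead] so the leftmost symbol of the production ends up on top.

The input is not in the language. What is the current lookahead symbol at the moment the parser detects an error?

e

     Stack      Input        Action
  1  $ S        a e a d e $  expand S -> a e P
  2  $ P e a    a e a d e $  match a
  3  $ P e      e a d e $    match e
  4  $ P        a d e $      expand P -> a P K d
  5  $ d K P a  a d e $      match a
  6  $ d K P    d e $        expand P -> ε
  7  $ d K      d e $        expand K -> ε
  8  $ d        d e $        match d
  9  $          e $          error: stack empty but input remains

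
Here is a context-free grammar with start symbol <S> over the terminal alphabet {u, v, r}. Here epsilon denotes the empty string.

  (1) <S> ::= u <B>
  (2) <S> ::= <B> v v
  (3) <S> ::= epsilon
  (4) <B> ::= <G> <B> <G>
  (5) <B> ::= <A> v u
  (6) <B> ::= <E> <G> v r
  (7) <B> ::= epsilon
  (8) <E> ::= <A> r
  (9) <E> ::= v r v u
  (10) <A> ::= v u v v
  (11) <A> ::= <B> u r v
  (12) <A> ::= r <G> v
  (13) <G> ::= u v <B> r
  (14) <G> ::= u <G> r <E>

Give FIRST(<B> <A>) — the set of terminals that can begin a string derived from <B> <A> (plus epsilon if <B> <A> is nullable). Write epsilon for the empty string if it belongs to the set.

{r, u, v}

FIRST(<G>): from <G>::=u v <B> r we get {u}; from <G>::=u <G> r <E> we get {u}. So FIRST(<G>) = {u}.
FIRST(<S>): from <S>::=u <B> we get {u}; from <S>::=<B> v v we get {r, u, v}; from <S>::=epsilon we get {epsilon}. So FIRST(<S>) = {epsilon, r, u, v}.
FIRST(<B>): from <B>::=<G> <B> <G> we get {u}; from <B>::=<A> v u we get {r, u, v}; from <B>::=<E> <G> v r we get {r, u, v}; from <B>::=epsilon we get {epsilon}. So FIRST(<B>) = {epsilon, r, u, v}.
FIRST(<A>): from <A>::=v u v v we get {v}; from <A>::=<B> u r v we get {r, u, v}; from <A>::=r <G> v we get {r}. So FIRST(<A>) = {r, u, v}.
FIRST(<E>): from <E>::=<A> r we get {r, u, v}; from <E>::=v r v u we get {v}. So FIRST(<E>) = {r, u, v}.
FIRST(<B> <A>): take FIRST of each symbol in turn, carrying on past any symbol whose FIRST contains epsilon; result {r, u, v}.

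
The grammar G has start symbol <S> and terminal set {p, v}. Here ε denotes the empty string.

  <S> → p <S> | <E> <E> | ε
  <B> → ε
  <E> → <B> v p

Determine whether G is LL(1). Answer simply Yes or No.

FIRST(<S>) = {ε, p, v}
FIRST(<B>) = {ε}
FIRST(<E>) = {v}
FOLLOW(<S>) = {$}
FOLLOW(<B>) = {v}
FOLLOW(<E>) = {$, v}
Each cell of M receives at most one production.

Yes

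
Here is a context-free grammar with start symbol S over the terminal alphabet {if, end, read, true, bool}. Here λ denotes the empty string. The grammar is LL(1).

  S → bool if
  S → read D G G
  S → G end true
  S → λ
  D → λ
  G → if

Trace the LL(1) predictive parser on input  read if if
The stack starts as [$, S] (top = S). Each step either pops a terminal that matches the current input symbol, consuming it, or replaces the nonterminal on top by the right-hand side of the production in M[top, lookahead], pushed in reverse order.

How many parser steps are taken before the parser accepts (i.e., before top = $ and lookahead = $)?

     Stack         Input         Action
  1  $ S           read if if $  expand S → read D G G
  2  $ G G D read  read if if $  match read
  3  $ G G D       if if $       expand D → λ
  4  $ G G         if if $       expand G → if
  5  $ G if        if if $       match if
  6  $ G           if $          expand G → if
  7  $ if          if $          match if
Accept reached after 7 steps.

7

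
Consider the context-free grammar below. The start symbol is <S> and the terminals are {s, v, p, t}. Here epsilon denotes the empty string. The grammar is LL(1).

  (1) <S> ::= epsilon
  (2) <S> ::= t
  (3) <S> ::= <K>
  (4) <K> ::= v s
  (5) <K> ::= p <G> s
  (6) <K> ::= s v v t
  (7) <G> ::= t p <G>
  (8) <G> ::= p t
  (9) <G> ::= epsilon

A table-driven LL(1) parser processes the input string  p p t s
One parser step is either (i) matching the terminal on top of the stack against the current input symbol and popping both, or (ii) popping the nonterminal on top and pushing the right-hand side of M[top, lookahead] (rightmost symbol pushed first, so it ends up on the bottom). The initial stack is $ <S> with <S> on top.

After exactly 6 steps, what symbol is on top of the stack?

s

     Stack      Input      Action
  1  $ <S>      p p t s $  expand <S> ::= <K>
  2  $ <K>      p p t s $  expand <K> ::= p <G> s
  3  $ s <G> p  p p t s $  match p
  4  $ s <G>    p t s $    expand <G> ::= p t
  5  $ s t p    p t s $    match p
  6  $ s t      t s $      match t
Stack after step 6: $ s (top = s).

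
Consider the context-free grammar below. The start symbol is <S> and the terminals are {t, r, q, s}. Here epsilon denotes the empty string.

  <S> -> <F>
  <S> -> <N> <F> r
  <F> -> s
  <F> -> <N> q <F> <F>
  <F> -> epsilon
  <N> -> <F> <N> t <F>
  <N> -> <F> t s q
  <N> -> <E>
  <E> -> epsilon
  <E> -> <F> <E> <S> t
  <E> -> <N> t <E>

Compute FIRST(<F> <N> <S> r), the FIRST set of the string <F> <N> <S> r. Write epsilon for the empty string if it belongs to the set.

FIRST(<S>) = {epsilon, q, r, s, t}  (via <F>, <N> <F> r)
FIRST(<F>) = {epsilon, q, r, s, t}  (via <N> q <F> <F>)
FIRST(<N>) = {epsilon, q, r, s, t}  (via <F> <N> t <F>, <F> t s q, <E>)
FIRST(<E>) = {epsilon, q, r, s, t}  (via <F> <E> <S> t, <N> t <E>)
FIRST(<F> <N> <S> r): take FIRST of each symbol in turn, carrying on past any symbol whose FIRST contains epsilon; result {q, r, s, t}.

{q, r, s, t}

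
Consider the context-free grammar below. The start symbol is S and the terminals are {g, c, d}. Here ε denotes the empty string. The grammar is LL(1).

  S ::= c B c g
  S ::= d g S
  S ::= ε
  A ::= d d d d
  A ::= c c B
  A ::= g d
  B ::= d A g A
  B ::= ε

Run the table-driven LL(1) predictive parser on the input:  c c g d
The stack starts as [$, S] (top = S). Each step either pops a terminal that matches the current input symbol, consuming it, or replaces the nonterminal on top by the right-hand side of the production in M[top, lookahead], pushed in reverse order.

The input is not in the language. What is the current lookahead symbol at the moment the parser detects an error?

d

step 1: stack=$ S  input=c c g d $  — expand S ::= c B c g
step 2: stack=$ g c B c  input=c c g d $  — match c
step 3: stack=$ g c B  input=c g d $  — expand B ::= ε
step 4: stack=$ g c  input=c g d $  — match c
step 5: stack=$ g  input=g d $  — match g
step 6: stack=$  input=d $  — error: stack empty but input remains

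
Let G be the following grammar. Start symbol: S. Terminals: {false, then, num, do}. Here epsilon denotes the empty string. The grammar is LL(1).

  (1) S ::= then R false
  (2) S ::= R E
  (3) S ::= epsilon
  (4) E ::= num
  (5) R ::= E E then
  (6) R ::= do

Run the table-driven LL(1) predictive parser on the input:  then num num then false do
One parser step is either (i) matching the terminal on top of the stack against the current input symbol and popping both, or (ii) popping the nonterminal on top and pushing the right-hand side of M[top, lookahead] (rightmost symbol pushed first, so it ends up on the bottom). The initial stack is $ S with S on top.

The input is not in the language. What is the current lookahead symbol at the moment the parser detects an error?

      Stack               Input                         Action
   1  $ S                 then num num then false do $  expand S ::= then R false
   2  $ false R then      then num num then false do $  match then
   3  $ false R           num num then false do $       expand R ::= E E then
   4  $ false then E E    num num then false do $       expand E ::= num
   5  $ false then E num  num num then false do $       match num
   6  $ false then E      num then false do $           expand E ::= num
   7  $ false then num    num then false do $           match num
   8  $ false then        then false do $               match then
   9  $ false             false do $                    match false
  10  $                   do $                          error: stack empty but input remains

do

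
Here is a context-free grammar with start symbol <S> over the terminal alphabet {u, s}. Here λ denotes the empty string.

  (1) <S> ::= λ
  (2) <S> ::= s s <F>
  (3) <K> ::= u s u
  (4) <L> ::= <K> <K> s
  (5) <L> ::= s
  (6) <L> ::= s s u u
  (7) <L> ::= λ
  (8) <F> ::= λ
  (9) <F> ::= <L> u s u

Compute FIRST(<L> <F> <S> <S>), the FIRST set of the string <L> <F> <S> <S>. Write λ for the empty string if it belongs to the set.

{λ, s, u}

FIRST(<S>): from <S>::=λ we get {λ}; from <S>::=s s <F> we get {s}. So FIRST(<S>) = {λ, s}.
FIRST(<K>): from <K>::=u s u we get {u}. So FIRST(<K>) = {u}.
FIRST(<L>): from <L>::=<K> <K> s we get {u}; from <L>::=s we get {s}; from <L>::=s s u u we get {s}; from <L>::=λ we get {λ}. So FIRST(<L>) = {λ, s, u}.
FIRST(<F>): from <F>::=λ we get {λ}; from <F>::=<L> u s u we get {s, u}. So FIRST(<F>) = {λ, s, u}.
FIRST(<L> <F> <S> <S>): take FIRST of each symbol in turn, carrying on past any symbol whose FIRST contains λ; result {λ, s, u}.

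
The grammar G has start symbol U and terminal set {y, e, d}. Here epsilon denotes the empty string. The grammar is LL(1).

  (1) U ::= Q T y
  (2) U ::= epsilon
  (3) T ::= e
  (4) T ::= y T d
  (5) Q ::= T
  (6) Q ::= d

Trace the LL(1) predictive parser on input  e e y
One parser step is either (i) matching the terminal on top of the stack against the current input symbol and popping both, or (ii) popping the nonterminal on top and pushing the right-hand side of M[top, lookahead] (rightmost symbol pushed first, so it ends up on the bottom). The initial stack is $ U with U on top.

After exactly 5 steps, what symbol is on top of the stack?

e

step 1: stack=$ U  input=e e y $  — expand U ::= Q T y
step 2: stack=$ y T Q  input=e e y $  — expand Q ::= T
step 3: stack=$ y T T  input=e e y $  — expand T ::= e
step 4: stack=$ y T e  input=e e y $  — match e
step 5: stack=$ y T  input=e y $  — expand T ::= e
Stack after step 5: $ y e (top = e).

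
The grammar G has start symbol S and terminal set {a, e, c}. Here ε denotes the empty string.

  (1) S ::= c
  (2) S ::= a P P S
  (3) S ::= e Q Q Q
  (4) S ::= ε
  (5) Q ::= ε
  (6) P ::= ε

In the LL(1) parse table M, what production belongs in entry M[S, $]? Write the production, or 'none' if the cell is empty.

S ::= ε

FIRST(S) = {ε, a, c, e}
FIRST(Q) = {ε}
FIRST(P) = {ε}
FOLLOW(S) includes $ since S is the start symbol.
FOLLOW(S): in S::=a P P S, the suffix after S is empty (adds nothing new). Thus FOLLOW(S) = {$}.
For S ::= c: FIRST(c) = {c}, so it goes in M[S, t] for t ∈ {c}.
For S ::= a P P S: FIRST(a P P S) = {a}, so it goes in M[S, t] for t ∈ {a}.
For S ::= e Q Q Q: FIRST(e Q Q Q) = {e}, so it goes in M[S, t] for t ∈ {e}.
For S ::= ε: FIRST(ε) = {ε}, so it goes in M[S, t] for t ∈ {}; since ε ∈ FIRST, also for every t ∈ FOLLOW(S) = {$}.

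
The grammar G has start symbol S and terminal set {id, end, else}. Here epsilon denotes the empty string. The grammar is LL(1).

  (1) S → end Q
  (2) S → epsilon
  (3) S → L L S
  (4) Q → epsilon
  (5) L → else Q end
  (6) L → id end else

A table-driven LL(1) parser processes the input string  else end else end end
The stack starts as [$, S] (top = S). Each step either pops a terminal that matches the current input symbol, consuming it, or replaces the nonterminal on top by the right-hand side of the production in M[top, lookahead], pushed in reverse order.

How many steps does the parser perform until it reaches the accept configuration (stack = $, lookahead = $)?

step 1: stack=$ S  input=else end else end end $  — expand S → L L S
step 2: stack=$ S L L  input=else end else end end $  — expand L → else Q end
step 3: stack=$ S L end Q else  input=else end else end end $  — match else
step 4: stack=$ S L end Q  input=end else end end $  — expand Q → epsilon
step 5: stack=$ S L end  input=end else end end $  — match end
step 6: stack=$ S L  input=else end end $  — expand L → else Q end
step 7: stack=$ S end Q else  input=else end end $  — match else
step 8: stack=$ S end Q  input=end end $  — expand Q → epsilon
step 9: stack=$ S end  input=end end $  — match end
step 10: stack=$ S  input=end $  — expand S → end Q
step 11: stack=$ Q end  input=end $  — match end
step 12: stack=$ Q  input=$  — expand Q → epsilon
Accept reached after 12 steps.

12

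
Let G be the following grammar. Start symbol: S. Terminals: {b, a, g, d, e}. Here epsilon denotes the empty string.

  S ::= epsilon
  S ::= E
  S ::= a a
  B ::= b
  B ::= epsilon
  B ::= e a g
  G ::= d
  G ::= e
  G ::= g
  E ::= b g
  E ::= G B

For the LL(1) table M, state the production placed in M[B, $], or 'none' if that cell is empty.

B ::= epsilon

FIRST(B): from B::=b we get {b}; from B::=epsilon we get {epsilon}; from B::=e a g we get {e}. So FIRST(B) = {epsilon, b, e}.
FIRST(G): from G::=d we get {d}; from G::=e we get {e}; from G::=g we get {g}. So FIRST(G) = {d, e, g}.
FIRST(E): from E::=b g we get {b}; from E::=G B we get {d, e, g}. So FIRST(E) = {b, d, e, g}.
FIRST(S): from S::=epsilon we get {epsilon}; from S::=E we get {b, d, e, g}; from S::=a a we get {a}. So FIRST(S) = {epsilon, a, b, d, e, g}.
FOLLOW(S) includes $ since S is the start symbol.
FOLLOW(E): in S::=E, the suffix after E is empty, so FOLLOW(E) ⊇ FOLLOW(S) = {$}. Thus FOLLOW(E) = {$}.
FOLLOW(B): in E::=G B, the suffix after B is empty, so FOLLOW(B) ⊇ FOLLOW(E) = {$}. Thus FOLLOW(B) = {$}.
For B ::= b: FIRST(b) = {b}, so it goes in M[B, t] for t ∈ {b}.
For B ::= epsilon: FIRST(epsilon) = {epsilon}, so it goes in M[B, t] for t ∈ {}; since epsilon ∈ FIRST, also for every t ∈ FOLLOW(B) = {$}.
For B ::= e a g: FIRST(e a g) = {e}, so it goes in M[B, t] for t ∈ {e}.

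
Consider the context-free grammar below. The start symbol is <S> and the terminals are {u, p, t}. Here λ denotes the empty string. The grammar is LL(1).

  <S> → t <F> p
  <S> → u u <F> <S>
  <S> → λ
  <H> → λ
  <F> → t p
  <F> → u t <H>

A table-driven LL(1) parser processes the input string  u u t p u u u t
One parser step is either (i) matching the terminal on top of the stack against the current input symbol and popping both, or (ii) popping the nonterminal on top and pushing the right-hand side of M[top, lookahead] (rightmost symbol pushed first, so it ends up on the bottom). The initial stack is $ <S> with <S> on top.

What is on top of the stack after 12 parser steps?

<H>

      Stack          Input              Action
   1  $ <S>          u u t p u u u t $  expand <S> → u u <F> <S>
   2  $ <S> <F> u u  u u t p u u u t $  match u
   3  $ <S> <F> u    u t p u u u t $    match u
   4  $ <S> <F>      t p u u u t $      expand <F> → t p
   5  $ <S> p t      t p u u u t $      match t
   6  $ <S> p        p u u u t $        match p
   7  $ <S>          u u u t $          expand <S> → u u <F> <S>
   8  $ <S> <F> u u  u u u t $          match u
   9  $ <S> <F> u    u u t $            match u
  10  $ <S> <F>      u t $              expand <F> → u t <H>
  11  $ <S> <H> t u  u t $              match u
  12  $ <S> <H> t    t $                match t
Stack after step 12: $ <S> <H> (top = <H>).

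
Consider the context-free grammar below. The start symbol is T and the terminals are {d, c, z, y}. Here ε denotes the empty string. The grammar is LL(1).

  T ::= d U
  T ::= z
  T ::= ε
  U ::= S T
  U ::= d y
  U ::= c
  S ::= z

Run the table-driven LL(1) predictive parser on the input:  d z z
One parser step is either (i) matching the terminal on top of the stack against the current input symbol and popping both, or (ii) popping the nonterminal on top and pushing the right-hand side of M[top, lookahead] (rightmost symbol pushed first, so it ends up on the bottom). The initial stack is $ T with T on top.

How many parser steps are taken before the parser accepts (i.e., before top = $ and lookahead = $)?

7

     Stack  Input    Action
  1  $ T    d z z $  expand T ::= d U
  2  $ U d  d z z $  match d
  3  $ U    z z $    expand U ::= S T
  4  $ T S  z z $    expand S ::= z
  5  $ T z  z z $    match z
  6  $ T    z $      expand T ::= z
  7  $ z    z $      match z
Accept reached after 7 steps.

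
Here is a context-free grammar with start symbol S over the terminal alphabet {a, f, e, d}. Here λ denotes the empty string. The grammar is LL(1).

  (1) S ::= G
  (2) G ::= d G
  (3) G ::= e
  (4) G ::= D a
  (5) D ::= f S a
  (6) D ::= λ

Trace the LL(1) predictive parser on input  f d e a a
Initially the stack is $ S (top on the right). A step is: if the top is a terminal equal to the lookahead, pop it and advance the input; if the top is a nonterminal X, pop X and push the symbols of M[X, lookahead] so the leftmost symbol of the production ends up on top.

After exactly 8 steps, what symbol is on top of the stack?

e

     Stack      Input        Action
  1  $ S        f d e a a $  expand S ::= G
  2  $ G        f d e a a $  expand G ::= D a
  3  $ a D      f d e a a $  expand D ::= f S a
  4  $ a a S f  f d e a a $  match f
  5  $ a a S    d e a a $    expand S ::= G
  6  $ a a G    d e a a $    expand G ::= d G
  7  $ a a G d  d e a a $    match d
  8  $ a a G    e a a $      expand G ::= e
Stack after step 8: $ a a e (top = e).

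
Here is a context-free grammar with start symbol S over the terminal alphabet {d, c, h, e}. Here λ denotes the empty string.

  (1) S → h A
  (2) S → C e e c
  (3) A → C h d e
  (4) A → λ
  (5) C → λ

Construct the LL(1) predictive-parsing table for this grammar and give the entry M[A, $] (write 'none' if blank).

FIRST(C): from C→λ we get {λ}. So FIRST(C) = {λ}.
FIRST(S): from S→h A we get {h}; from S→C e e c we get {e}. So FIRST(S) = {e, h}.
FIRST(A): from A→C h d e we get {h}; from A→λ we get {λ}. So FIRST(A) = {λ, h}.
FOLLOW(S) includes $ since S is the start symbol.
FOLLOW(S): S appears on no right-hand side. Thus FOLLOW(S) = {$}.
FOLLOW(A): in S→h A, the suffix after A is empty, so FOLLOW(A) ⊇ FOLLOW(S) = {$}. Thus FOLLOW(A) = {$}.
For A → C h d e: FIRST(C h d e) = {h}, so it goes in M[A, t] for t ∈ {h}.
For A → λ: FIRST(λ) = {λ}, so it goes in M[A, t] for t ∈ {}; since λ ∈ FIRST, also for every t ∈ FOLLOW(A) = {$}.

A → λ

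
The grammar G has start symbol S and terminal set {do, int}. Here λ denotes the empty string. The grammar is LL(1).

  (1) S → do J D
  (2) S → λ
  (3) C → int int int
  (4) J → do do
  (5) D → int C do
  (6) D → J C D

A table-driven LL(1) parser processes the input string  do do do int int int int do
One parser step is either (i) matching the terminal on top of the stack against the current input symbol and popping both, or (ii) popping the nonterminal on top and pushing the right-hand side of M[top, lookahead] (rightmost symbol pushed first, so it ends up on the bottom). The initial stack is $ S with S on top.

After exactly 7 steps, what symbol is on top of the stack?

C

step 1: stack=$ S  input=do do do int int int int do $  — expand S → do J D
step 2: stack=$ D J do  input=do do do int int int int do $  — match do
step 3: stack=$ D J  input=do do int int int int do $  — expand J → do do
step 4: stack=$ D do do  input=do do int int int int do $  — match do
step 5: stack=$ D do  input=do int int int int do $  — match do
step 6: stack=$ D  input=int int int int do $  — expand D → int C do
step 7: stack=$ do C int  input=int int int int do $  — match int
Stack after step 7: $ do C (top = C).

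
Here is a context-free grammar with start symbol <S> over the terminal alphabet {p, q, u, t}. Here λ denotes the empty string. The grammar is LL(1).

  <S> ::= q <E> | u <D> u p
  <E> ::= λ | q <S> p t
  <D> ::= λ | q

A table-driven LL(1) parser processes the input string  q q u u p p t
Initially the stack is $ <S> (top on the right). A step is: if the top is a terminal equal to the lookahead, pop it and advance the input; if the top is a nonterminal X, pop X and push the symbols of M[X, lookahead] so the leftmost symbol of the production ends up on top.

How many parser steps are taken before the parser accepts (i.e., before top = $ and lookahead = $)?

11

step 1: stack=$ <S>  input=q q u u p p t $  — expand <S> ::= q <E>
step 2: stack=$ <E> q  input=q q u u p p t $  — match q
step 3: stack=$ <E>  input=q u u p p t $  — expand <E> ::= q <S> p t
step 4: stack=$ t p <S> q  input=q u u p p t $  — match q
step 5: stack=$ t p <S>  input=u u p p t $  — expand <S> ::= u <D> u p
step 6: stack=$ t p p u <D> u  input=u u p p t $  — match u
step 7: stack=$ t p p u <D>  input=u p p t $  — expand <D> ::= λ
step 8: stack=$ t p p u  input=u p p t $  — match u
step 9: stack=$ t p p  input=p p t $  — match p
step 10: stack=$ t p  input=p t $  — match p
step 11: stack=$ t  input=t $  — match t
Accept reached after 11 steps.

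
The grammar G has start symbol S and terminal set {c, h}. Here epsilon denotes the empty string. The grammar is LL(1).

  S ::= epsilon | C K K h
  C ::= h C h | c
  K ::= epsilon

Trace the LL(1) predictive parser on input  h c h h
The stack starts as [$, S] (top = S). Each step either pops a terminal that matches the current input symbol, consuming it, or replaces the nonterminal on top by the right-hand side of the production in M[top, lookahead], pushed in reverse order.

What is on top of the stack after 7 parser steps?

step 1: stack=$ S  input=h c h h $  — expand S ::= C K K h
step 2: stack=$ h K K C  input=h c h h $  — expand C ::= h C h
step 3: stack=$ h K K h C h  input=h c h h $  — match h
step 4: stack=$ h K K h C  input=c h h $  — expand C ::= c
step 5: stack=$ h K K h c  input=c h h $  — match c
step 6: stack=$ h K K h  input=h h $  — match h
step 7: stack=$ h K K  input=h $  — expand K ::= epsilon
Stack after step 7: $ h K (top = K).

K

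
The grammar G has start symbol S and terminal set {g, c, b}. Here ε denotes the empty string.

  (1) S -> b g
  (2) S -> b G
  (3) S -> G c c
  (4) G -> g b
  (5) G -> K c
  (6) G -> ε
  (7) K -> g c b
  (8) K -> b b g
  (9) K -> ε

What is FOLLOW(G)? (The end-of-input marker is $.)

{$, c}

FIRST(K) = {ε, b, g}
FIRST(G) = {ε, b, c, g}  (via K c)
FIRST(S) = {b, c, g}  (via G c c)
FOLLOW(S) includes $ since S is the start symbol.
FOLLOW(S): S appears on no right-hand side. Thus FOLLOW(S) = {$}.
FOLLOW(G): in S->b G, the suffix after G is empty, so FOLLOW(G) ⊇ FOLLOW(S) = {$}; in S->G c c, G is followed by c c with FIRST {c}. Thus FOLLOW(G) = {$, c}.
FOLLOW(K): in G->K c, K is followed by c with FIRST {c}. Thus FOLLOW(K) = {c}.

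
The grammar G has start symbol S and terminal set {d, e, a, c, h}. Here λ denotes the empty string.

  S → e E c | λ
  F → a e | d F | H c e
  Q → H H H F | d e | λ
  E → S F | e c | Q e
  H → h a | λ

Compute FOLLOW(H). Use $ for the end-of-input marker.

{a, c, d, h}

FIRST(S) = {λ, e}
FIRST(H) = {λ, h}
FIRST(F) = {a, c, d, h}  (via H c e)
FIRST(Q) = {λ, a, c, d, h}  (via H H H F)
FIRST(E) = {a, c, d, e, h}  (via S F, Q e)
FOLLOW(S) includes $ since S is the start symbol.
FOLLOW(S): in E→S F, S is followed by F with FIRST {a, c, d, h}. Thus FOLLOW(S) = {$, a, c, d, h}.
FOLLOW(Q): in E→Q e, Q is followed by e with FIRST {e}. Thus FOLLOW(Q) = {e}.
FOLLOW(E): in S→e E c, E is followed by c with FIRST {c}. Thus FOLLOW(E) = {c}.
FOLLOW(F): in F→d F, the suffix after F is empty (adds nothing new); in Q→H H H F, the suffix after F is empty, so FOLLOW(F) ⊇ FOLLOW(Q) = {e}; in E→S F, the suffix after F is empty, so FOLLOW(F) ⊇ FOLLOW(E) = {c}. Thus FOLLOW(F) = {c, e}.
FOLLOW(H): in F→H c e, H is followed by c e with FIRST {c}; in Q→H H H F (occurrence 1), H is followed by H H F with FIRST {a, c, d, h}; in Q→H H H F (occurrence 2), H is followed by H F with FIRST {a, c, d, h}; in Q→H H H F (occurrence 3), H is followed by F with FIRST {a, c, d, h}. Thus FOLLOW(H) = {a, c, d, h}.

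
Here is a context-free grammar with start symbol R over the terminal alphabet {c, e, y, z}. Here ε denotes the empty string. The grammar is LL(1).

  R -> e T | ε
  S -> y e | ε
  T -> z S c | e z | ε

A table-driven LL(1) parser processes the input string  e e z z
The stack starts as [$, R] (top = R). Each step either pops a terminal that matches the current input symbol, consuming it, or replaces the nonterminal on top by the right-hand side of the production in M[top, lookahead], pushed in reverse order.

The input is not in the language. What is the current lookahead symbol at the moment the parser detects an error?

step 1: stack=$ R  input=e e z z $  — expand R -> e T
step 2: stack=$ T e  input=e e z z $  — match e
step 3: stack=$ T  input=e z z $  — expand T -> e z
step 4: stack=$ z e  input=e z z $  — match e
step 5: stack=$ z  input=z z $  — match z
step 6: stack=$  input=z $  — error: stack empty but input remains

z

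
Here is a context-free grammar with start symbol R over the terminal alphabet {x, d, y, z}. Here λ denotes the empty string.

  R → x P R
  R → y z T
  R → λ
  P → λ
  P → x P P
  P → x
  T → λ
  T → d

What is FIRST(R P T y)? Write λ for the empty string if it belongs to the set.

FIRST(R): from R→x P R we get {x}; from R→y z T we get {y}; from R→λ we get {λ}. So FIRST(R) = {λ, x, y}.
FIRST(P): from P→λ we get {λ}; from P→x P P we get {x}; from P→x we get {x}. So FIRST(P) = {λ, x}.
FIRST(T): from T→λ we get {λ}; from T→d we get {d}. So FIRST(T) = {λ, d}.
FIRST(R P T y): take FIRST of each symbol in turn, carrying on past any symbol whose FIRST contains λ; result {d, x, y}.

{d, x, y}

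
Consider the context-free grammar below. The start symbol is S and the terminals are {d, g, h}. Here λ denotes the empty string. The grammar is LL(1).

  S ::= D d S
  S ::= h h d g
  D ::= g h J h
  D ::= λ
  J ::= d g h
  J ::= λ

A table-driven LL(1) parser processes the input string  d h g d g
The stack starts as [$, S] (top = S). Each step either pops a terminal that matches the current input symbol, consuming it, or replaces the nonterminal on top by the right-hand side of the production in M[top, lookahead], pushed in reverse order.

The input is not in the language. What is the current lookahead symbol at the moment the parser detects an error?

     Stack      Input        Action
  1  $ S        d h g d g $  expand S ::= D d S
  2  $ S d D    d h g d g $  expand D ::= λ
  3  $ S d      d h g d g $  match d
  4  $ S        h g d g $    expand S ::= h h d g
  5  $ g d h h  h g d g $    match h
  6  $ g d h    g d g $      error: top is terminal h but lookahead is g

g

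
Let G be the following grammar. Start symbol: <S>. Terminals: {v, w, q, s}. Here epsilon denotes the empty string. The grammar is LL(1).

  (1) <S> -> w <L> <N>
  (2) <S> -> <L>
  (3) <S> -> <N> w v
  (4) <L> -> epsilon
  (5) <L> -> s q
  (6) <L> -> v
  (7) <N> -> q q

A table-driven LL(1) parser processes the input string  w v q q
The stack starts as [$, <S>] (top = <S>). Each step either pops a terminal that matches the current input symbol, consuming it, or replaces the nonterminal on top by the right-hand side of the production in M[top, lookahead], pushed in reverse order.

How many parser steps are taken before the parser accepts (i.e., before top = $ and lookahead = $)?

step 1: stack=$ <S>  input=w v q q $  — expand <S> -> w <L> <N>
step 2: stack=$ <N> <L> w  input=w v q q $  — match w
step 3: stack=$ <N> <L>  input=v q q $  — expand <L> -> v
step 4: stack=$ <N> v  input=v q q $  — match v
step 5: stack=$ <N>  input=q q $  — expand <N> -> q q
step 6: stack=$ q q  input=q q $  — match q
step 7: stack=$ q  input=q $  — match q
Accept reached after 7 steps.

7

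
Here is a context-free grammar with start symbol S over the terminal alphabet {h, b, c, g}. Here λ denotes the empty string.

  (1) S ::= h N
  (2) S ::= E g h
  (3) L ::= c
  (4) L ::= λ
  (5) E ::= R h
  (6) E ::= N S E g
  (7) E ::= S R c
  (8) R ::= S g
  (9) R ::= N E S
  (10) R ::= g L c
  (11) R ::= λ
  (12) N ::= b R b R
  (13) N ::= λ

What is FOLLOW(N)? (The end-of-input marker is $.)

{$, b, c, g, h}

FIRST(L): from L::=c we get {c}; from L::=λ we get {λ}. So FIRST(L) = {λ, c}.
FIRST(N): from N::=b R b R we get {b}; from N::=λ we get {λ}. So FIRST(N) = {λ, b}.
FIRST(S): from S::=h N we get {h}; from S::=E g h we get {b, g, h}. So FIRST(S) = {b, g, h}.
FIRST(E): from E::=R h we get {b, g, h}; from E::=N S E g we get {b, g, h}; from E::=S R c we get {b, g, h}. So FIRST(E) = {b, g, h}.
FIRST(R): from R::=S g we get {b, g, h}; from R::=N E S we get {b, g, h}; from R::=g L c we get {g}; from R::=λ we get {λ}. So FIRST(R) = {λ, b, g, h}.
FOLLOW(S) includes $ since S is the start symbol.
FOLLOW(L): in R::=g L c, L is followed by c with FIRST {c}. Thus FOLLOW(L) = {c}.
FOLLOW(E): in S::=E g h, E is followed by g h with FIRST {g}; in E::=N S E g, E is followed by g with FIRST {g}; in R::=N E S, E is followed by S with FIRST {b, g, h}. Thus FOLLOW(E) = {b, g, h}.
FOLLOW(S): in E::=N S E g, S is followed by E g with FIRST {b, g, h}; in E::=S R c, S is followed by R c with FIRST {b, c, g, h}; in R::=S g, S is followed by g with FIRST {g}; in R::=N E S, the suffix after S is empty, so FOLLOW(S) ⊇ FOLLOW(R) = {$, b, c, g, h}. Thus FOLLOW(S) = {$, b, c, g, h}.
FOLLOW(N): in S::=h N, the suffix after N is empty, so FOLLOW(N) ⊇ FOLLOW(S) = {$, b, c, g, h}; in E::=N S E g, N is followed by S E g with FIRST {b, g, h}; in R::=N E S, N is followed by E S with FIRST {b, g, h}. Thus FOLLOW(N) = {$, b, c, g, h}.
FOLLOW(R): in E::=R h, R is followed by h with FIRST {h}; in E::=S R c, R is followed by c with FIRST {c}; in N::=b R b R (occurrence 1), R is followed by b R with FIRST {b}; in N::=b R b R (occurrence 2), the suffix after R is empty, so FOLLOW(R) ⊇ FOLLOW(N) = {$, b, c, g, h}. Thus FOLLOW(R) = {$, b, c, g, h}.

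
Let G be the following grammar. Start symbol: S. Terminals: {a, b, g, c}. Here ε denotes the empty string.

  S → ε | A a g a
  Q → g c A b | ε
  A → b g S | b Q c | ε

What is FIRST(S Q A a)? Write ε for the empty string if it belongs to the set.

{a, b, g}

FIRST(Q): from Q→g c A b we get {g}; from Q→ε we get {ε}. So FIRST(Q) = {ε, g}.
FIRST(A): from A→b g S we get {b}; from A→b Q c we get {b}; from A→ε we get {ε}. So FIRST(A) = {ε, b}.
FIRST(S): from S→ε we get {ε}; from S→A a g a we get {a, b}. So FIRST(S) = {ε, a, b}.
FIRST(S Q A a): take FIRST of each symbol in turn, carrying on past any symbol whose FIRST contains ε; result {a, b, g}.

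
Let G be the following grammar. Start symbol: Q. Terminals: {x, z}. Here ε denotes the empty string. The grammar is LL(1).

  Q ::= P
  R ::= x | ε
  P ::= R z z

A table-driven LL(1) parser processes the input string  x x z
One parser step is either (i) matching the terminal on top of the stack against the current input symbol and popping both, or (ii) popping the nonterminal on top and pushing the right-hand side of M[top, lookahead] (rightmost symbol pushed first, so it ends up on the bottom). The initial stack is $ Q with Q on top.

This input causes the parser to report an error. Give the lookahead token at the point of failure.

     Stack    Input    Action
  1  $ Q      x x z $  expand Q ::= P
  2  $ P      x x z $  expand P ::= R z z
  3  $ z z R  x x z $  expand R ::= x
  4  $ z z x  x x z $  match x
  5  $ z z    x z $    error: top is terminal z but lookahead is x

x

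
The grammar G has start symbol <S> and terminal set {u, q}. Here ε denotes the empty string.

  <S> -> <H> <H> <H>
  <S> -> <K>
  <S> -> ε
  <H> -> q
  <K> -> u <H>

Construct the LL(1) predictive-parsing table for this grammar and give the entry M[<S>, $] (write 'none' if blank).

<S> -> ε

FIRST(<H>) = {q}
FIRST(<K>) = {u}
FIRST(<S>) = {ε, q, u}  (via <H> <H> <H>, <K>)
FOLLOW(<S>) includes $ since <S> is the start symbol.
FOLLOW(<S>): <S> appears on no right-hand side. Thus FOLLOW(<S>) = {$}.
For <S> -> <H> <H> <H>: FIRST(<H> <H> <H>) = {q}, so it goes in M[<S>, t] for t ∈ {q}.
For <S> -> <K>: FIRST(<K>) = {u}, so it goes in M[<S>, t] for t ∈ {u}.
For <S> -> ε: FIRST(ε) = {ε}, so it goes in M[<S>, t] for t ∈ {}; since ε ∈ FIRST, also for every t ∈ FOLLOW(<S>) = {$}.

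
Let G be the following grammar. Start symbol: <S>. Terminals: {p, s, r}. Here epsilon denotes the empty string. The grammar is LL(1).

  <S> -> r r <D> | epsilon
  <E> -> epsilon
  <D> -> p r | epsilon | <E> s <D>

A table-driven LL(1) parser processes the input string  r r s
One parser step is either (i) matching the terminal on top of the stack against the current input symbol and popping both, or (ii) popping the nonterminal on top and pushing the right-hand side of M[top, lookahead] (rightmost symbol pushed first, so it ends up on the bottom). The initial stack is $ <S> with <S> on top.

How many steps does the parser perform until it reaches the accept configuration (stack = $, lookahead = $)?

7

     Stack        Input    Action
  1  $ <S>        r r s $  expand <S> -> r r <D>
  2  $ <D> r r    r r s $  match r
  3  $ <D> r      r s $    match r
  4  $ <D>        s $      expand <D> -> <E> s <D>
  5  $ <D> s <E>  s $      expand <E> -> epsilon
  6  $ <D> s      s $      match s
  7  $ <D>        $        expand <D> -> epsilon
Accept reached after 7 steps.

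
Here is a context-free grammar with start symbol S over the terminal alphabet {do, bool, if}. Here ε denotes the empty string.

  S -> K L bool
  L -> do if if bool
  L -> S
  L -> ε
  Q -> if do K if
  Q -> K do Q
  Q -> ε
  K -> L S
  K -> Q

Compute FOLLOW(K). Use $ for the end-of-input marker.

FIRST(S): from S->K L bool we get {bool, do, if}. So FIRST(S) = {bool, do, if}.
FIRST(L): from L->do if if bool we get {do}; from L->S we get {bool, do, if}; from L->ε we get {ε}. So FIRST(L) = {ε, bool, do, if}.
FIRST(Q): from Q->if do K if we get {if}; from Q->K do Q we get {bool, do, if}; from Q->ε we get {ε}. So FIRST(Q) = {ε, bool, do, if}.
FIRST(K): from K->L S we get {bool, do, if}; from K->Q we get {ε, bool, do, if}. So FIRST(K) = {ε, bool, do, if}.
FOLLOW(S) includes $ since S is the start symbol.
FOLLOW(L): in S->K L bool, L is followed by bool with FIRST {bool}; in K->L S, L is followed by S with FIRST {bool, do, if}. Thus FOLLOW(L) = {bool, do, if}.
FOLLOW(K): in S->K L bool, K is followed by L bool with FIRST {bool, do, if}; in Q->if do K if, K is followed by if with FIRST {if}; in Q->K do Q, K is followed by do Q with FIRST {do}. Thus FOLLOW(K) = {bool, do, if}.
FOLLOW(S): in L->S, the suffix after S is empty, so FOLLOW(S) ⊇ FOLLOW(L) = {bool, do, if}; in K->L S, the suffix after S is empty, so FOLLOW(S) ⊇ FOLLOW(K) = {bool, do, if}. Thus FOLLOW(S) = {$, bool, do, if}.
FOLLOW(Q): in Q->K do Q, the suffix after Q is empty (adds nothing new); in K->Q, the suffix after Q is empty, so FOLLOW(Q) ⊇ FOLLOW(K) = {bool, do, if}. Thus FOLLOW(Q) = {bool, do, if}.

{bool, do, if}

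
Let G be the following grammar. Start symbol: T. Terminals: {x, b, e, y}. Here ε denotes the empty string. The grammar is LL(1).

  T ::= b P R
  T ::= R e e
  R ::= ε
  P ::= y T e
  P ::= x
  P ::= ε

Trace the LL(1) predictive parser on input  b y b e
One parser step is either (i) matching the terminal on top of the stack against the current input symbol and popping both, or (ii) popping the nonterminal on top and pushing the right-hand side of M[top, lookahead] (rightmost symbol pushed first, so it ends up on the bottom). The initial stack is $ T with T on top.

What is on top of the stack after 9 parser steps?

step 1: stack=$ T  input=b y b e $  — expand T ::= b P R
step 2: stack=$ R P b  input=b y b e $  — match b
step 3: stack=$ R P  input=y b e $  — expand P ::= y T e
step 4: stack=$ R e T y  input=y b e $  — match y
step 5: stack=$ R e T  input=b e $  — expand T ::= b P R
step 6: stack=$ R e R P b  input=b e $  — match b
step 7: stack=$ R e R P  input=e $  — expand P ::= ε
step 8: stack=$ R e R  input=e $  — expand R ::= ε
step 9: stack=$ R e  input=e $  — match e
Stack after step 9: $ R (top = R).

R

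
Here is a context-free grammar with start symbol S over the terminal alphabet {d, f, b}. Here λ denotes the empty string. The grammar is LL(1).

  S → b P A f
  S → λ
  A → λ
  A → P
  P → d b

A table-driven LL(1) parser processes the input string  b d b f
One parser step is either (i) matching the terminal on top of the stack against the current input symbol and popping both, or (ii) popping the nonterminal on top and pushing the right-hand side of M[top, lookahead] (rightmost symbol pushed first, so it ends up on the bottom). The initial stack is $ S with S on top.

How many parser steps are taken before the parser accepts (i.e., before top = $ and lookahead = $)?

7

step 1: stack=$ S  input=b d b f $  — expand S → b P A f
step 2: stack=$ f A P b  input=b d b f $  — match b
step 3: stack=$ f A P  input=d b f $  — expand P → d b
step 4: stack=$ f A b d  input=d b f $  — match d
step 5: stack=$ f A b  input=b f $  — match b
step 6: stack=$ f A  input=f $  — expand A → λ
step 7: stack=$ f  input=f $  — match f
Accept reached after 7 steps.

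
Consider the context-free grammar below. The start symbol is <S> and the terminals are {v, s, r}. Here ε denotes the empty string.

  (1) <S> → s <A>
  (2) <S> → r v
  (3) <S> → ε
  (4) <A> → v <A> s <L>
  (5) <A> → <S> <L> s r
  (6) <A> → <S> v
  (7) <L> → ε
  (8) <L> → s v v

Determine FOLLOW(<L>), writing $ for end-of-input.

FIRST(<S>) = {ε, r, s}
FIRST(<L>) = {ε, s}
FIRST(<A>) = {r, s, v}  (via <S> <L> s r, <S> v)
FOLLOW(<S>) includes $ since <S> is the start symbol.
FOLLOW(<S>): in <A>→<S> <L> s r, <S> is followed by <L> s r with FIRST {s}; in <A>→<S> v, <S> is followed by v with FIRST {v}. Thus FOLLOW(<S>) = {$, s, v}.
FOLLOW(<A>): in <S>→s <A>, the suffix after <A> is empty, so FOLLOW(<A>) ⊇ FOLLOW(<S>) = {$, s, v}; in <A>→v <A> s <L>, <A> is followed by s <L> with FIRST {s}. Thus FOLLOW(<A>) = {$, s, v}.
FOLLOW(<L>): in <A>→v <A> s <L>, the suffix after <L> is empty, so FOLLOW(<L>) ⊇ FOLLOW(<A>) = {$, s, v}; in <A>→<S> <L> s r, <L> is followed by s r with FIRST {s}. Thus FOLLOW(<L>) = {$, s, v}.

{$, s, v}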